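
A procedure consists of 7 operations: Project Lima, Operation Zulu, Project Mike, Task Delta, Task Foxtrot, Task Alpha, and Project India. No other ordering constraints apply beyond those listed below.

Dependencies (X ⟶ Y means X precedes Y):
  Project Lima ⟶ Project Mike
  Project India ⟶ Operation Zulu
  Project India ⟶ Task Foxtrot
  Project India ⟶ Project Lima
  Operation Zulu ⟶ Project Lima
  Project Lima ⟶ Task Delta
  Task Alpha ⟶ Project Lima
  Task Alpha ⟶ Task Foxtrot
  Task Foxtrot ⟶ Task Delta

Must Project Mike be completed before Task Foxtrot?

No chain of constraints connects Project Mike to Task Foxtrot in either direction.
A valid ordering placing Task Foxtrot before Project Mike exists, so the answer is no.

No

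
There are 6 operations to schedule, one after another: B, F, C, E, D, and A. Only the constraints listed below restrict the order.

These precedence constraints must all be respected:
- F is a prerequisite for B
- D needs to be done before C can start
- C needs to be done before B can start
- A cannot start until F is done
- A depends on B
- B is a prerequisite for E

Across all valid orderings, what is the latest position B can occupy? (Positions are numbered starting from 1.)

4

Every operation that must follow B has to come after it. Tracing all chains starting from B, those operations are: E, A — 2 in total.
So at least 2 operations follow B, putting B no later than position 4. That position is achievable by scheduling everything else first.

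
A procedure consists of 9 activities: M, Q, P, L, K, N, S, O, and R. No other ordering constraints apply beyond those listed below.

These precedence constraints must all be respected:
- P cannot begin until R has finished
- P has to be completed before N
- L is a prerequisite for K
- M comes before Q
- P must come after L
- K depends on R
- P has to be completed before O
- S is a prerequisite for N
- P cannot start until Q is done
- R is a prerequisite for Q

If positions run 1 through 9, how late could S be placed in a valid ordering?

8

Following the constraints forward from S, its only required successor is N.
With 1 mandatory successor out of 9 activities total, the latest slot for S is 9−1 = 8, and it's reachable by doing all non-successors before S.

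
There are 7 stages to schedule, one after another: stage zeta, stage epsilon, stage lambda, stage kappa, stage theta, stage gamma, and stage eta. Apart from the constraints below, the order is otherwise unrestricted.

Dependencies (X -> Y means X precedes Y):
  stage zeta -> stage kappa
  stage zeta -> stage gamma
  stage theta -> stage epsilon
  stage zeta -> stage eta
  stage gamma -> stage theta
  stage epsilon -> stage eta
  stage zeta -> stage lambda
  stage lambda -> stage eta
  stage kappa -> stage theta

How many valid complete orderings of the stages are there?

Only stage zeta has no prerequisites, so it must go first.
Counting all ways to extend the partial order to a total order gives 10.

10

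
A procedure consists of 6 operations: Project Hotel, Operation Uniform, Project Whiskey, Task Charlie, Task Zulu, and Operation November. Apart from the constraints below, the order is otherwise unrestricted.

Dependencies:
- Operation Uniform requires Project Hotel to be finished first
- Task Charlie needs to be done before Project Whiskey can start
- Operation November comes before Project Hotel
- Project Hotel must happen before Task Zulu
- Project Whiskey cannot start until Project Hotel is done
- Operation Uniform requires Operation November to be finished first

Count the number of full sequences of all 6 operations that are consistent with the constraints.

The operations with no prerequisites are Task Charlie, Operation November; any of them can be placed first.
Counting all ways to extend the partial order to a total order gives 24.

24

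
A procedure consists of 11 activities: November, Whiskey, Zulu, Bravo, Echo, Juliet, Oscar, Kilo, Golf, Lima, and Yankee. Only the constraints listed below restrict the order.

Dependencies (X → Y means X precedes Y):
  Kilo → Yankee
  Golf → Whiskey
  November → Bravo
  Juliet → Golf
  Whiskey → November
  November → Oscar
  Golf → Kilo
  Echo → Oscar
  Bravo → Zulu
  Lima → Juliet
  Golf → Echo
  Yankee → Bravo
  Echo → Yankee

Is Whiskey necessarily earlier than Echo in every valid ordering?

No chain of constraints connects Whiskey to Echo in either direction.
So Whiskey can come before Echo or after — it is not forced.

No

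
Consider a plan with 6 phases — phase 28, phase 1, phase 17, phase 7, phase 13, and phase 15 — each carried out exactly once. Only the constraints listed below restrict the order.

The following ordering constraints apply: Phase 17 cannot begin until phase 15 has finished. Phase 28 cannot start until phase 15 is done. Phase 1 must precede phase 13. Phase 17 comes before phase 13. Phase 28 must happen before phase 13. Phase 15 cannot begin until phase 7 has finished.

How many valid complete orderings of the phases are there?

10

The phases with no prerequisites are phase 1, phase 7; any of them can be placed first.
Enumerating by repeatedly choosing an available phase (one whose prerequisites are all placed) gives 10 distinct complete orderings.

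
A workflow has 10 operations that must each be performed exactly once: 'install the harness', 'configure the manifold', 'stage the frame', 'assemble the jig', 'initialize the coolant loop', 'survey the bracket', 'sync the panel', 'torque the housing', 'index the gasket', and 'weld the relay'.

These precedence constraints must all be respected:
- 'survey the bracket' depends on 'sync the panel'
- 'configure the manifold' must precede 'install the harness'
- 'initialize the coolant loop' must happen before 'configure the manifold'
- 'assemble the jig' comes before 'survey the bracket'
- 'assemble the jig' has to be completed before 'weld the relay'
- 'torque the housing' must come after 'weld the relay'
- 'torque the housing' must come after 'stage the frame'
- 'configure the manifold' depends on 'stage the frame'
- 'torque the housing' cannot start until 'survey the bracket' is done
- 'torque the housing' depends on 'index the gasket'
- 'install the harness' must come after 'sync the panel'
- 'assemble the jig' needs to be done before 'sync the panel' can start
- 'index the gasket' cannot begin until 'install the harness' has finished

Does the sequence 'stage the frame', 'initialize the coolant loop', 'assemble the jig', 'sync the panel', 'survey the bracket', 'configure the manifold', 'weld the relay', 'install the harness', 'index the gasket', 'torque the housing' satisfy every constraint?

Every stated constraint is respected: 'stage the frame' sits at position 1, ahead of 'torque the housing' at position 10, and each of the other listed pairs likewise has the predecessor earlier in the sequence.

Yes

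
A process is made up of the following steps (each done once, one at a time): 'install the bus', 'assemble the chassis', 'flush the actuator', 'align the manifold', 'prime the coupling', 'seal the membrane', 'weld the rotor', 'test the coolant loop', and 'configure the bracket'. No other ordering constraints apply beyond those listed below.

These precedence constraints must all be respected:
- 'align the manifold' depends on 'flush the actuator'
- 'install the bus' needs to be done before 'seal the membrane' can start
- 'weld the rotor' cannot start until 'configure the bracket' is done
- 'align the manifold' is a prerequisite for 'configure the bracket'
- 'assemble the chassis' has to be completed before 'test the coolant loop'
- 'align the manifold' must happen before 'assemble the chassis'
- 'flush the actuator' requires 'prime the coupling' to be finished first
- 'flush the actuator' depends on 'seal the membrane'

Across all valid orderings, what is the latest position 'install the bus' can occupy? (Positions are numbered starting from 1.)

Every step that must follow 'install the bus' has to come after it. Tracing all chains starting from 'install the bus', those steps are: 'assemble the chassis', 'flush the actuator', 'align the manifold', 'seal the membrane', 'weld the rotor', 'test the coolant loop', 'configure the bracket' — 7 in total.
With 7 mandatory successors out of 9 steps total, the latest slot for 'install the bus' is 9−7 = 2, and it's reachable by doing all non-successors before 'install the bus'.

2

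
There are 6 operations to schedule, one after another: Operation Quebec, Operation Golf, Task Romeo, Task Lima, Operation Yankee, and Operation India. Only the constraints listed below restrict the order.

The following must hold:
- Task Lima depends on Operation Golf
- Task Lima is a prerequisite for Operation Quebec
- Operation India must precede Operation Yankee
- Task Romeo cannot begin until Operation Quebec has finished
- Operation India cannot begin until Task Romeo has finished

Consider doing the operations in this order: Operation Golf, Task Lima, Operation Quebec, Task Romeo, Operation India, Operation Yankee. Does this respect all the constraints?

Yes

Checking each listed constraint against this order: for instance, Operation Quebec is in position 3 and Task Romeo in position 4, so that constraint holds — and the remaining constraints check out the same way.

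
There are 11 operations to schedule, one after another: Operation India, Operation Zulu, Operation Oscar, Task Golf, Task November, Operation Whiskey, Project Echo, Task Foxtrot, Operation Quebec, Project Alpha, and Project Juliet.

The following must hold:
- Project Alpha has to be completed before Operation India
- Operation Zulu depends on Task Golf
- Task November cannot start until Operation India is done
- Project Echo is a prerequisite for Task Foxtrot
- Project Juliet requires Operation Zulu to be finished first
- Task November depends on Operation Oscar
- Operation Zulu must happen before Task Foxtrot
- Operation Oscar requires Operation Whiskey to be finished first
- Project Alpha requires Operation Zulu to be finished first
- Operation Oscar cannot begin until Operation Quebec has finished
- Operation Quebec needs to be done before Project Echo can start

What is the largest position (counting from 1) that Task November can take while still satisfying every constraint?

11

Task November has no required successors, so nothing stops it from going last (position 11).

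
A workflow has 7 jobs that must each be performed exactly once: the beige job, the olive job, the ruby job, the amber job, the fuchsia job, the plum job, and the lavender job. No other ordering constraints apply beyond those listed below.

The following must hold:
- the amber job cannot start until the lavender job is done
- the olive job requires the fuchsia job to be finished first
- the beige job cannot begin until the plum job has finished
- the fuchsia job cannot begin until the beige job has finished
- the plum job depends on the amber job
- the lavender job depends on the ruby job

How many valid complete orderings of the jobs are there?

1

Only the ruby job has no prerequisites, so it must go first.
Continuing from there, at each step only one job has all its prerequisites placed, so the ordering is fully determined — there is exactly 1.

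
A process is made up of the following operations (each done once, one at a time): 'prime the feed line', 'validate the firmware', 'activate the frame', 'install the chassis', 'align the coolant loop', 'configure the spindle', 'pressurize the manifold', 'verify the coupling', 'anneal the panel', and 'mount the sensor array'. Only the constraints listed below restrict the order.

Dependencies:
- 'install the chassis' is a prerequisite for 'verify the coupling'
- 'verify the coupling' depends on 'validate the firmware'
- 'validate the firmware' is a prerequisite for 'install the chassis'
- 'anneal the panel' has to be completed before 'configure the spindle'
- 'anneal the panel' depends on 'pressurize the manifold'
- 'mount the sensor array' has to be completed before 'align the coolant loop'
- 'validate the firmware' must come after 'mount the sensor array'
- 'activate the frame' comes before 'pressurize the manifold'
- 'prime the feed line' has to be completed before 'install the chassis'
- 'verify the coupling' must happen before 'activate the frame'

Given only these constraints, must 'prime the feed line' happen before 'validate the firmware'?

No

Nothing in the constraints links 'prime the feed line' and 'validate the firmware'; they are unordered relative to each other.
A valid ordering placing 'validate the firmware' before 'prime the feed line' exists, so the answer is no.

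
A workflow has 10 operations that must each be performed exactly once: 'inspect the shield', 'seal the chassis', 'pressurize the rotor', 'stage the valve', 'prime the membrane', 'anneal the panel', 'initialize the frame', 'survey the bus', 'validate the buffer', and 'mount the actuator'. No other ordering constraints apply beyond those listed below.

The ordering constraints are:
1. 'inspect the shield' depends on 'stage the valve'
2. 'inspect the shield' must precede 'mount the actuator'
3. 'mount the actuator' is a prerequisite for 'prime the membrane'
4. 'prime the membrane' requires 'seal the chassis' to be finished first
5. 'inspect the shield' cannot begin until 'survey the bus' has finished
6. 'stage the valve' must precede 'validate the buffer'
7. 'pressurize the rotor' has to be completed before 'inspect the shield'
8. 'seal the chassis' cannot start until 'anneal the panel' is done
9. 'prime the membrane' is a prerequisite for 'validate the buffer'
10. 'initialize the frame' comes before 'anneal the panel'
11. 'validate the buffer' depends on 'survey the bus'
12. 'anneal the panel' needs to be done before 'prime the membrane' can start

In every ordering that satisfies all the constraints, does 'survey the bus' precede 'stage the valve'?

No chain of constraints connects 'survey the bus' to 'stage the valve' in either direction.
A valid ordering placing 'stage the valve' before 'survey the bus' exists, so the answer is no.

No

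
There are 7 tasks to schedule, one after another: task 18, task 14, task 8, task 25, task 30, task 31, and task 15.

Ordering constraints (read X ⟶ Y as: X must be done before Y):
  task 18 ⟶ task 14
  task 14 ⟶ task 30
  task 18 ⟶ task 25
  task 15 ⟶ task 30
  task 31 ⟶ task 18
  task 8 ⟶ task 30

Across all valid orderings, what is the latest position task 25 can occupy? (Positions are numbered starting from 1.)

7

No constraint forces any task after task 25, so it can be placed last, in position 7.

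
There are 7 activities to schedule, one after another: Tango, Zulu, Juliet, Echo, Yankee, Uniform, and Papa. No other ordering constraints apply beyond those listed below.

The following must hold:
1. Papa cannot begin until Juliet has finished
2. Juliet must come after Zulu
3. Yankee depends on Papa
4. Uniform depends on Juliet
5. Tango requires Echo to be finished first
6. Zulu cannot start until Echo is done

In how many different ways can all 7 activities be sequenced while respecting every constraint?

Echo is the only activity with nothing required before it, so every ordering starts there.
Systematically extending each partial ordering one activity at a time and counting, there are 18 complete orderings.

18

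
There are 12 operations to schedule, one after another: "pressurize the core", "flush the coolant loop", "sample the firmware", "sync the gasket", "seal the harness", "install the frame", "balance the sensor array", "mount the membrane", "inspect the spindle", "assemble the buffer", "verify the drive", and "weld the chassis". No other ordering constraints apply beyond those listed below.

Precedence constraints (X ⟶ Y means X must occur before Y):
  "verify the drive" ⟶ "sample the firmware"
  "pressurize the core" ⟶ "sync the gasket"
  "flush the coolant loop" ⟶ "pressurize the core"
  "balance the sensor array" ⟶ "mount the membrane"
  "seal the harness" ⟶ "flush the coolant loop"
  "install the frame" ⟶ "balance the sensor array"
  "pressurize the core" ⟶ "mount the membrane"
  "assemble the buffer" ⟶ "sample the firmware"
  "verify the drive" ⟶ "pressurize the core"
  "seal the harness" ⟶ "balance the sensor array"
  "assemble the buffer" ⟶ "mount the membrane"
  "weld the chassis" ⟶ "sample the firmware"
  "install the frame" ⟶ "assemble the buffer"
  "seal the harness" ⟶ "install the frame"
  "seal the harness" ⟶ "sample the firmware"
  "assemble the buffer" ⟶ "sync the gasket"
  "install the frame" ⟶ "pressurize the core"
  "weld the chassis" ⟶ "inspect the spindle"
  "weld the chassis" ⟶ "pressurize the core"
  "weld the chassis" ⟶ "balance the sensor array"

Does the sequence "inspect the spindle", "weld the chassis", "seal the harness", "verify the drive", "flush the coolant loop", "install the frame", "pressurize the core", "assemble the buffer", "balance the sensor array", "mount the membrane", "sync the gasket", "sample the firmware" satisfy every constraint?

No

Here "weld the chassis" comes after "inspect the spindle".
Since "weld the chassis" is required before "inspect the spindle", the ordering is invalid.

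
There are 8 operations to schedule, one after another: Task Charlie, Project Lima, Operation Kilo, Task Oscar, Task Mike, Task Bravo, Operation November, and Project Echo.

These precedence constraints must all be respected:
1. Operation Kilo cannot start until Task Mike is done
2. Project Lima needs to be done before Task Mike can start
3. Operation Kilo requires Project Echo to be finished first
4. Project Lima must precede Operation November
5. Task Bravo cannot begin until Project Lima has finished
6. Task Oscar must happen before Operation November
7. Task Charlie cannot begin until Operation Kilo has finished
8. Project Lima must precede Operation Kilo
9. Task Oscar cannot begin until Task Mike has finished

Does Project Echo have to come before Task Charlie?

Yes

Chaining the stated constraints: Project Echo → Operation Kilo → Task Charlie.
Hence Project Echo necessarily comes before Task Charlie.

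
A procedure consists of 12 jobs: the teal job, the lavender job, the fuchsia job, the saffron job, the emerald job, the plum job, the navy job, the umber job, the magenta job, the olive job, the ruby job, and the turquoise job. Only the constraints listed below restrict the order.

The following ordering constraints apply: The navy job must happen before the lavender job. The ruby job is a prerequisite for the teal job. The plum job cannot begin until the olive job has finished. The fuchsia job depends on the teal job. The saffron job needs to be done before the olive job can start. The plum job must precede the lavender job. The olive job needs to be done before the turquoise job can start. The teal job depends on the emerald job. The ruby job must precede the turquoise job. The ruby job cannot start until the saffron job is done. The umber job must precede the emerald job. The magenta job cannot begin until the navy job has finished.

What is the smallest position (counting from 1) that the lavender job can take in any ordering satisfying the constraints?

Every job that must precede the lavender job has to come before it. Tracing all chains that end at the lavender job, those jobs are: the saffron job, the plum job, the navy job, the olive job — 4 in total.
With 4 mandatory predecessors, the earliest the lavender job can sit is position 4+1 = 5, and placing just those 4 first achieves it.

5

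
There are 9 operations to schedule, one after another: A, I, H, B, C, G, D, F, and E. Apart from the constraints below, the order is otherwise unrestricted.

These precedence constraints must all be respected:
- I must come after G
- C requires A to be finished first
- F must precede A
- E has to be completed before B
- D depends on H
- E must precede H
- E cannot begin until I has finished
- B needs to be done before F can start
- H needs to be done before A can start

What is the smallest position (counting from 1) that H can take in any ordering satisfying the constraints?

The operations that are forced before H, directly or transitively, are I, G, E. That's 3 operations.
So at minimum 3 operations come before H, putting H no earlier than position 4. That position is achievable by scheduling exactly those predecessors first.

4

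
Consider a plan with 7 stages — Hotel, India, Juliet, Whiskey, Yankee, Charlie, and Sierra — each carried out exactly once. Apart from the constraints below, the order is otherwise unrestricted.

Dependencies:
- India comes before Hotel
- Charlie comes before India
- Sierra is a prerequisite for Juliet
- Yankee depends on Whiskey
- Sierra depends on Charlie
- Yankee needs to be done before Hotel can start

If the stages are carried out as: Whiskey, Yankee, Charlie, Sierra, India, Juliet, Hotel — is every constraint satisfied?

Going through the constraints one by one, each required predecessor appears earlier in the sequence than its dependent — e.g. Yankee (position 2) is before Hotel (position 7), as required.

Yes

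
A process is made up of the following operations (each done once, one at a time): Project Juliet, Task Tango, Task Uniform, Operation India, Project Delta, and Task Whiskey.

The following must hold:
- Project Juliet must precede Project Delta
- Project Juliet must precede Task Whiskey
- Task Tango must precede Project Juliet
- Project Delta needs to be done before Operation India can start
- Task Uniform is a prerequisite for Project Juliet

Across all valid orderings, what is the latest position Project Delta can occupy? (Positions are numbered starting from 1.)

Following the constraints forward from Project Delta, its only required successor is Operation India.
So at least 1 operation follows Project Delta, putting Project Delta no later than position 5. That position is achievable by scheduling everything else first.

5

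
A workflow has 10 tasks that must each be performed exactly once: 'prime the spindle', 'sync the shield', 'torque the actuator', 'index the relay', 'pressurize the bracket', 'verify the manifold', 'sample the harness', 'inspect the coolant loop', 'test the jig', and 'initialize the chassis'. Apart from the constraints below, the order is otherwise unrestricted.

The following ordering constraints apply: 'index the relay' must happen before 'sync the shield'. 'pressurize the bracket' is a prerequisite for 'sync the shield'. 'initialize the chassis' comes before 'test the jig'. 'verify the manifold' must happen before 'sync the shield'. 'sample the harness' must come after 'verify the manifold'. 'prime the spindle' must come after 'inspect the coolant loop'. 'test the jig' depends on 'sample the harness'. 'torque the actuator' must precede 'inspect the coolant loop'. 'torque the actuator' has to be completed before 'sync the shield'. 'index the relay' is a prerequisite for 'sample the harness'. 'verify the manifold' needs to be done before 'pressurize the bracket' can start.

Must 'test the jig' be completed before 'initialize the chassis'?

The constraints actually force 'initialize the chassis' before 'test the jig' (via 'initialize the chassis' → 'test the jig'), not the other way around.
So 'test the jig' never precedes 'initialize the chassis'.

No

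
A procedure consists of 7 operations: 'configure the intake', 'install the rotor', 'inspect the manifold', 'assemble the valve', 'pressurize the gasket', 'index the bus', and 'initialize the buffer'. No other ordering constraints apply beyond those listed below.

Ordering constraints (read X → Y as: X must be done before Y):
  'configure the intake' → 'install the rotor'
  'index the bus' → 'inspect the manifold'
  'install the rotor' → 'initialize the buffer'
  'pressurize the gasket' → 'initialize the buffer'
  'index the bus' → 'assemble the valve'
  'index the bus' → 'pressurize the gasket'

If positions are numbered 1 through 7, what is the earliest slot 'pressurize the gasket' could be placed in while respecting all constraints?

Working backwards through the constraints from 'pressurize the gasket', its only required predecessor is 'index the bus'.
So at minimum 1 operation comes before 'pressurize the gasket', putting 'pressurize the gasket' no earlier than position 2. That position is achievable by scheduling exactly that predecessor first.

2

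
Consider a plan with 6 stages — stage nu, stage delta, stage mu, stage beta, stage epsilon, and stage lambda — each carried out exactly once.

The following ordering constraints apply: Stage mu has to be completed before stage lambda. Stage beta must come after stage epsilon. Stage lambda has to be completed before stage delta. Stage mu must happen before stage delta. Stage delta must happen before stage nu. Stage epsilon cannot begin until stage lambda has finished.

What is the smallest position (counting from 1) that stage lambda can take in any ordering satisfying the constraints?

2

The only stage forced before stage lambda (directly or transitively) is stage mu.
With 1 mandatory predecessor, the earliest stage lambda can sit is position 1+1 = 2, and placing just that one first achieves it.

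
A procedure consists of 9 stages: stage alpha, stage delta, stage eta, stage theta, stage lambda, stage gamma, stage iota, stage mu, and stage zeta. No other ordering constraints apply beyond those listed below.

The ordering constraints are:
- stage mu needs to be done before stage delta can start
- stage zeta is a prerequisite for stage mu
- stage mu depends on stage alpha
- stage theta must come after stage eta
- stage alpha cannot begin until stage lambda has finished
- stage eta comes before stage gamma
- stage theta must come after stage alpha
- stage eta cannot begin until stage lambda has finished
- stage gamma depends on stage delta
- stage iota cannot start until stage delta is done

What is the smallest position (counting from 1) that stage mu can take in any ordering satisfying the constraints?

Working backwards through the constraints from stage mu, its full set of required predecessors is stage alpha, stage lambda, stage zeta — 3 of them.
So at minimum 3 stages come before stage mu, putting stage mu no earlier than position 4. That position is achievable by scheduling exactly those predecessors first.

4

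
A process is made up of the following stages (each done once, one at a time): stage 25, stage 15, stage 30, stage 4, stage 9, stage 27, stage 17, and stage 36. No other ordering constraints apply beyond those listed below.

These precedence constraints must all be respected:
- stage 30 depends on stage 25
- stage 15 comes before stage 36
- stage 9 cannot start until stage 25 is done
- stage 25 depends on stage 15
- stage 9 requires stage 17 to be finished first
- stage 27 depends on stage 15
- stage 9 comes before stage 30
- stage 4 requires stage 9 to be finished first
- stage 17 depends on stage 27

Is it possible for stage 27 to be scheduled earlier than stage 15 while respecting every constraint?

No

There is a dependency chain stage 15 → stage 27, so stage 27 always comes after stage 15.
So no valid ordering can have stage 27 before stage 15.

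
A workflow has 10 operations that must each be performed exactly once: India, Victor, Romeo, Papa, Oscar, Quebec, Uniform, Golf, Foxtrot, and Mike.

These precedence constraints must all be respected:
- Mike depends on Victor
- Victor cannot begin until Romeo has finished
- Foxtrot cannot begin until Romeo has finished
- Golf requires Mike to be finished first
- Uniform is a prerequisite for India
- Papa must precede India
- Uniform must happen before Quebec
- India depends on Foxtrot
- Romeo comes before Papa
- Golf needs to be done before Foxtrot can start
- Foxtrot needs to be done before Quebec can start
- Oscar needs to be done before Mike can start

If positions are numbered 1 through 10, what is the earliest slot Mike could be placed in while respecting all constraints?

4

Every operation that must precede Mike has to come before it. Tracing all chains that end at Mike, those operations are: Victor, Romeo, Oscar — 3 in total.
With 3 mandatory predecessors, the earliest Mike can sit is position 3+1 = 4, and placing just those 3 first achieves it.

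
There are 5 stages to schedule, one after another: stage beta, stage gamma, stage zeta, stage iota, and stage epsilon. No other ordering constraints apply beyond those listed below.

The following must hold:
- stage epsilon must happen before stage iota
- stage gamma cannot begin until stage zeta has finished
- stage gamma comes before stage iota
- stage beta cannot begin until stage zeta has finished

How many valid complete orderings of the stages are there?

The stages with no prerequisites are stage zeta, stage epsilon; any of them can be placed first.
Enumerating by repeatedly choosing an available stage (one whose prerequisites are all placed) gives 11 distinct complete orderings.

11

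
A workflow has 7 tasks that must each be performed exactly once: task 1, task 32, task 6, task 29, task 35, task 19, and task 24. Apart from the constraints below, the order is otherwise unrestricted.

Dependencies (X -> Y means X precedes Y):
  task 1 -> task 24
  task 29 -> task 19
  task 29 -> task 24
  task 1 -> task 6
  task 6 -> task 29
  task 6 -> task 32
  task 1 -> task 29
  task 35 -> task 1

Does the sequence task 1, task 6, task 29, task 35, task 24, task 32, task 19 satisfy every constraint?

The sequence places task 1 ahead of task 35.
That contradicts the constraint that task 35 must precede task 1.

No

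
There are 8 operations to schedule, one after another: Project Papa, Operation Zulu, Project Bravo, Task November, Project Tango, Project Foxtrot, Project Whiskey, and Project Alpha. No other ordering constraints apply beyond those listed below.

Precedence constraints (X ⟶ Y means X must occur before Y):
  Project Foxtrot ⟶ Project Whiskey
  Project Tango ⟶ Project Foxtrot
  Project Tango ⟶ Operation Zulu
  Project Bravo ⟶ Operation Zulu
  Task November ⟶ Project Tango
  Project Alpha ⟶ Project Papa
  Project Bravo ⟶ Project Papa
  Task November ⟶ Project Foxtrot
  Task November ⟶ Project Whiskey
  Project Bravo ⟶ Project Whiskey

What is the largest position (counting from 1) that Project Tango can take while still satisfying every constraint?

5

Every operation that must follow Project Tango has to come after it. Tracing all chains starting from Project Tango, those operations are: Operation Zulu, Project Foxtrot, Project Whiskey — 3 in total.
So at least 3 operations follow Project Tango, putting Project Tango no later than position 5. That position is achievable by scheduling everything else first.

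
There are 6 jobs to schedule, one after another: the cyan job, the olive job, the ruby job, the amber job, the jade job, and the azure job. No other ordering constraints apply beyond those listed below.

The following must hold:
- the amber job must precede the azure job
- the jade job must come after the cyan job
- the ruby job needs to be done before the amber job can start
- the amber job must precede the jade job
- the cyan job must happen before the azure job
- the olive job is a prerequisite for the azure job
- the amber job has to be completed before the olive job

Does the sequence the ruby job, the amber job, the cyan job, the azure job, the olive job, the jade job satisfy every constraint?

In the proposed order, the azure job appears before the olive job.
That contradicts the constraint that the olive job must precede the azure job.

No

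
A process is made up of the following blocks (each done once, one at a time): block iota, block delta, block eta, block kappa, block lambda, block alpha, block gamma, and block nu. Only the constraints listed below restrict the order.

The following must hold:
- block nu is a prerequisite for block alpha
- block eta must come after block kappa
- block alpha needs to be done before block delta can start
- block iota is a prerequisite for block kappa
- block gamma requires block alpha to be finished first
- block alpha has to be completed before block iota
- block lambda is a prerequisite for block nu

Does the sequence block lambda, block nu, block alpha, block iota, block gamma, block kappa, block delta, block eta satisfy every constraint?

Yes

Every stated constraint is respected: block alpha sits at position 3, ahead of block delta at position 7, and each of the other listed pairs likewise has the predecessor earlier in the sequence.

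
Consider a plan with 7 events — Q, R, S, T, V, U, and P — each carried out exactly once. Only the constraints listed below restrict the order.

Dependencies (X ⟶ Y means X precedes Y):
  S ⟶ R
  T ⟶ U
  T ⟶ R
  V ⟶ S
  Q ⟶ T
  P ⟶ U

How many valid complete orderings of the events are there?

81

3 events have no prerequisites (Q, V, P), so any of them could come first.
Systematically extending each partial ordering one event at a time and counting, there are 81 complete orderings.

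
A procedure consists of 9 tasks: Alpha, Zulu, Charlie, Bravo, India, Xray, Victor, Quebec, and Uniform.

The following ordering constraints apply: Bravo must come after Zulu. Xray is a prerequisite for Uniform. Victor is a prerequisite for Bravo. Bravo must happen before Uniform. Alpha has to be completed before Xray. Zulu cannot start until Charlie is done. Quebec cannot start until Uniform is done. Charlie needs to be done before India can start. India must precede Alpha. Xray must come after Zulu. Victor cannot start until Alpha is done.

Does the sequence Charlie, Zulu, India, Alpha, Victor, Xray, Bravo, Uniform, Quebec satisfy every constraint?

Yes

Checking each listed constraint against this order: for instance, Zulu is in position 2 and Bravo in position 7, so that constraint holds — and the remaining constraints check out the same way.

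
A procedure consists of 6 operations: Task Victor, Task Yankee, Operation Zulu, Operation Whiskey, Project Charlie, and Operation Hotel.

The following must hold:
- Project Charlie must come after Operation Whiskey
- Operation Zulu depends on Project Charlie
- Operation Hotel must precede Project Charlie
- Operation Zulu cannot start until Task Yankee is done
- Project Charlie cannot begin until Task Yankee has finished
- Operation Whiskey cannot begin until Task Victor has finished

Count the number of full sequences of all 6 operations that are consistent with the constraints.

12

3 operations have no prerequisites (Task Victor, Task Yankee, Operation Hotel), so any of them could come first.
Enumerating by repeatedly choosing an available operation (one whose prerequisites are all placed) gives 12 distinct complete orderings.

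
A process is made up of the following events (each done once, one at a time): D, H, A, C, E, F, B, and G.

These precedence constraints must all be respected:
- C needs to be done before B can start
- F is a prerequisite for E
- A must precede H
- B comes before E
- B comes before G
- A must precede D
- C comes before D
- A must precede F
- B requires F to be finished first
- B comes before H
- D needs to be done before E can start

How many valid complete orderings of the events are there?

The events with no prerequisites are A, C; any of them can be placed first.
Counting all ways to extend the partial order to a total order gives 66.

66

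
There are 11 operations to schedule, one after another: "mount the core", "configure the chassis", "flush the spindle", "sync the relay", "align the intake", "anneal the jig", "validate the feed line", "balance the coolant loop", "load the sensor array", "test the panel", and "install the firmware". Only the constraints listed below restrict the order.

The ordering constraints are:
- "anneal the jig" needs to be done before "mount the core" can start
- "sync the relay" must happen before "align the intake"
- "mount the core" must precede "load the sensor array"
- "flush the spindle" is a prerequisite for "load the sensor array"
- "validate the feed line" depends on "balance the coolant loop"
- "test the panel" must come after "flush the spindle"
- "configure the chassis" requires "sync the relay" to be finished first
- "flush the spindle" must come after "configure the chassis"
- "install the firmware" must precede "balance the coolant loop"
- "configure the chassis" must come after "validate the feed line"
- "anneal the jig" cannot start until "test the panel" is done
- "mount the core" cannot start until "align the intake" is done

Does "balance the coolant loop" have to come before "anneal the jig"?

Following the dependencies: "balance the coolant loop" → "validate the feed line" → "configure the chassis" → "flush the spindle" → "test the panel" → "anneal the jig".
Hence "balance the coolant loop" necessarily comes before "anneal the jig".

Yes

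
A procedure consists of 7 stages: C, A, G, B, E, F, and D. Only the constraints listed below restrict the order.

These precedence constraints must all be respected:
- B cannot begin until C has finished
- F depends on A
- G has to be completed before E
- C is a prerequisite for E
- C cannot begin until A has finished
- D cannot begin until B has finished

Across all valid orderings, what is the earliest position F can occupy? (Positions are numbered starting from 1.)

Working backwards through the constraints from F, its only required predecessor is A.
With 1 mandatory predecessor, the earliest F can sit is position 1+1 = 2, and placing just that one first achieves it.

2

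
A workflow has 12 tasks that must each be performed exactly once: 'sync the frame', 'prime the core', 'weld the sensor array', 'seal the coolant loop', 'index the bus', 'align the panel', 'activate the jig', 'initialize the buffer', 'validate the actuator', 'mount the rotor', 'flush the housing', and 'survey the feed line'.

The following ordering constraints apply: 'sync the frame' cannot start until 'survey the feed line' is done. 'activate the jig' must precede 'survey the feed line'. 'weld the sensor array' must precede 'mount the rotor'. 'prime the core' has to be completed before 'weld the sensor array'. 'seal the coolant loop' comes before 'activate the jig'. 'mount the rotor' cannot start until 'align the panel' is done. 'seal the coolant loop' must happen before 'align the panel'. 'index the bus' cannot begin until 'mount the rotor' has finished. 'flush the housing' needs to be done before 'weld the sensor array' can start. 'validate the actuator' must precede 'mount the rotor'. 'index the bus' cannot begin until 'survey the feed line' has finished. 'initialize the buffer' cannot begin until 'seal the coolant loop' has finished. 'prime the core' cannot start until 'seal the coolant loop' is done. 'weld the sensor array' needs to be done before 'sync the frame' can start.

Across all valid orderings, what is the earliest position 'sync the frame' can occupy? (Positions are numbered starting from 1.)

7

The tasks that are forced before 'sync the frame', directly or transitively, are 'prime the core', 'weld the sensor array', 'seal the coolant loop', 'activate the jig', 'flush the housing', 'survey the feed line'. That's 6 tasks.
So at minimum 6 tasks come before 'sync the frame', putting 'sync the frame' no earlier than position 7. That position is achievable by scheduling exactly those predecessors first.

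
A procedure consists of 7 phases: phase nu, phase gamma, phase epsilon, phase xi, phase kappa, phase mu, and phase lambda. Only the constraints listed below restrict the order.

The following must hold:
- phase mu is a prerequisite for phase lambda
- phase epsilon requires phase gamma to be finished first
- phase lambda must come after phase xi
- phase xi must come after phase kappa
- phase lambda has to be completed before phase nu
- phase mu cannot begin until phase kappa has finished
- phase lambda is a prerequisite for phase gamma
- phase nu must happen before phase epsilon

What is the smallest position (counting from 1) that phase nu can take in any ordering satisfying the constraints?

Every phase that must precede phase nu has to come before it. Tracing all chains that end at phase nu, those phases are: phase xi, phase kappa, phase mu, phase lambda — 4 in total.
So at minimum 4 phases come before phase nu, putting phase nu no earlier than position 5. That position is achievable by scheduling exactly those predecessors first.

5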